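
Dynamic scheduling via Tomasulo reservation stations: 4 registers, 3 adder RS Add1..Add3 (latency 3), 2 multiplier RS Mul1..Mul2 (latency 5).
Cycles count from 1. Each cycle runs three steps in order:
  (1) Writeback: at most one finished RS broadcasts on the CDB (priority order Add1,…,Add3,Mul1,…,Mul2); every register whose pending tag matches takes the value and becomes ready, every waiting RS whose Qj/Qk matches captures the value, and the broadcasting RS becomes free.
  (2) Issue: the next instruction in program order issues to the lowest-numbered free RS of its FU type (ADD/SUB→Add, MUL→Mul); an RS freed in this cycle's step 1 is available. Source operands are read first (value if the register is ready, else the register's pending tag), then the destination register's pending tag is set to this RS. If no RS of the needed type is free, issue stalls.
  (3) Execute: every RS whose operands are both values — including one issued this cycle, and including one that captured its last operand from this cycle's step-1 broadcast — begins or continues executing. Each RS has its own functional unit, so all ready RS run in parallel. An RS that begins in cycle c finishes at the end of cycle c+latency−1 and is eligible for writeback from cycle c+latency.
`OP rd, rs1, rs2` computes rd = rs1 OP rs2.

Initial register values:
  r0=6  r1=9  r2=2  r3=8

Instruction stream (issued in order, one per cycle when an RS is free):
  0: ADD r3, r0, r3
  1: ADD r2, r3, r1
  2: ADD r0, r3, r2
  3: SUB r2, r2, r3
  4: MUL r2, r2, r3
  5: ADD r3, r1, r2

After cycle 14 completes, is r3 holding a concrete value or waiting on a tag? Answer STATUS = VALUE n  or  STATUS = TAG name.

STATUS = TAG Add2

cycle 1: issue ADD r3<-Add1 // r0:6,r1:9,r2:2,r3:Add1
cycle 2: issue ADD r2<-Add2 // r0:6,r1:9,r2:Add2,r3:Add1
cycle 3: issue ADD r0<-Add3 // r0:Add3,r1:9,r2:Add2,r3:Add1
cycle 4: CDB Add1=14; issue SUB r2<-Add1 // r0:Add3,r1:9,r2:Add1,r3:14
cycle 5: issue MUL r2<-Mul1 // r0:Add3,r1:9,r2:Mul1,r3:14
cycle 6: stall // r0:Add3,r1:9,r2:Mul1,r3:14
cycle 7: CDB Add2=23; issue ADD r3<-Add2 // r0:Add3,r1:9,r2:Mul1,r3:Add2
cycle 8: - // r0:Add3,r1:9,r2:Mul1,r3:Add2
cycle 9: - // r0:Add3,r1:9,r2:Mul1,r3:Add2
cycle 10: CDB Add1=9 // r0:Add3,r1:9,r2:Mul1,r3:Add2
cycle 11: CDB Add3=37 // r0:37,r1:9,r2:Mul1,r3:Add2
cycle 12: - // r0:37,r1:9,r2:Mul1,r3:Add2
cycle 13: - // r0:37,r1:9,r2:Mul1,r3:Add2
cycle 14: - // r0:37,r1:9,r2:Mul1,r3:Add2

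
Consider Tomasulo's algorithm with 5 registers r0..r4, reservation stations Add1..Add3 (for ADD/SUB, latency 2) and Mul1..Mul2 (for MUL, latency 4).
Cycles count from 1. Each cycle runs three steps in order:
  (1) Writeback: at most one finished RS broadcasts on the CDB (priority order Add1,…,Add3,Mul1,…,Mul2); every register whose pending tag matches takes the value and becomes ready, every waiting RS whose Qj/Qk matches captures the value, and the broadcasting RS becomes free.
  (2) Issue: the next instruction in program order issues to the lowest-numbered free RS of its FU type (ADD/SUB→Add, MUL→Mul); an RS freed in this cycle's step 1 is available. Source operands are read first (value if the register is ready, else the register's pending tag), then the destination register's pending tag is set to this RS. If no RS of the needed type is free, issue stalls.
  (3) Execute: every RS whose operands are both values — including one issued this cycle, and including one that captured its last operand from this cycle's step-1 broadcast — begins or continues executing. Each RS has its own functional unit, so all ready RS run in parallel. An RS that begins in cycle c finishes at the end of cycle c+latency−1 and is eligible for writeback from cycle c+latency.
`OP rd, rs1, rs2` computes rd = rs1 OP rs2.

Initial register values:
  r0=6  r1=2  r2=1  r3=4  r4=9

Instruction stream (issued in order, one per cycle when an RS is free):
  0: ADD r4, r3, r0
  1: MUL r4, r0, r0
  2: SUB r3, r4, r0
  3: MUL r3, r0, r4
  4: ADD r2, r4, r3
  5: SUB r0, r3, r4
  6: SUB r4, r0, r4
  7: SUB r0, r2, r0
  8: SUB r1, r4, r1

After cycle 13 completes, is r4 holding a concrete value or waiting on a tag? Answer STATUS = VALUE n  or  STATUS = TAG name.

  c1: issue ADD r4<-Add1  regs: r0:6,r1:2,r2:1,r3:4,r4:Add1
  c2: issue MUL r4<-Mul1  regs: r0:6,r1:2,r2:1,r3:4,r4:Mul1
  c3: CDB Add1=10; issue SUB r3<-Add1  regs: r0:6,r1:2,r2:1,r3:Add1,r4:Mul1
  c4: issue MUL r3<-Mul2  regs: r0:6,r1:2,r2:1,r3:Mul2,r4:Mul1
  c5: issue ADD r2<-Add2  regs: r0:6,r1:2,r2:Add2,r3:Mul2,r4:Mul1
  c6: CDB Mul1=36; issue SUB r0<-Add3  regs: r0:Add3,r1:2,r2:Add2,r3:Mul2,r4:36
  c7: stall  regs: r0:Add3,r1:2,r2:Add2,r3:Mul2,r4:36
  c8: CDB Add1=30; issue SUB r4<-Add1  regs: r0:Add3,r1:2,r2:Add2,r3:Mul2,r4:Add1
  c9: stall  regs: r0:Add3,r1:2,r2:Add2,r3:Mul2,r4:Add1
  c10: CDB Mul2=216; stall  regs: r0:Add3,r1:2,r2:Add2,r3:216,r4:Add1
  c11: stall  regs: r0:Add3,r1:2,r2:Add2,r3:216,r4:Add1
  c12: CDB Add2=252; issue SUB r0<-Add2  regs: r0:Add2,r1:2,r2:252,r3:216,r4:Add1
  c13: CDB Add3=180; issue SUB r1<-Add3  regs: r0:Add2,r1:Add3,r2:252,r3:216,r4:Add1

STATUS = TAG Add1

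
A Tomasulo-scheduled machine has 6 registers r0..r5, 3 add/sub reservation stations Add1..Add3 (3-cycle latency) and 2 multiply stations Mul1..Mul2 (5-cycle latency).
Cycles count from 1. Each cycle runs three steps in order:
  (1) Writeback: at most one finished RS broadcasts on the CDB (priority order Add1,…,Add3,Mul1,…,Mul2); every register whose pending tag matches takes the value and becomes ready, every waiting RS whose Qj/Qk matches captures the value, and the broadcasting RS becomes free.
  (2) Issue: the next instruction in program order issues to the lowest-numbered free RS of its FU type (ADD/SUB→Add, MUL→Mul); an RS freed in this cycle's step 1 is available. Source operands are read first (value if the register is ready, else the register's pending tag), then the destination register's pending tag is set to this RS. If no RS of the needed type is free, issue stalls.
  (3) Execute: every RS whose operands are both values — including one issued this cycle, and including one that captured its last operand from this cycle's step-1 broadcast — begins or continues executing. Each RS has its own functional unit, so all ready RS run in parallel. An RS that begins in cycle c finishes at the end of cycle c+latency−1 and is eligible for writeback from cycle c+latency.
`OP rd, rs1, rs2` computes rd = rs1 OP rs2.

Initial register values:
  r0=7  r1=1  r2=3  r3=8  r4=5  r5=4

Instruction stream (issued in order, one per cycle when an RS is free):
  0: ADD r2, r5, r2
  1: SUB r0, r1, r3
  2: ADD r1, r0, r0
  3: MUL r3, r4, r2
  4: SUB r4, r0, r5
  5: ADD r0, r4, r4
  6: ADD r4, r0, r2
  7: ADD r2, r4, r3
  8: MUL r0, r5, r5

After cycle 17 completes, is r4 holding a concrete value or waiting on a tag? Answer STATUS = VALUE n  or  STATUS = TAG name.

STATUS = VALUE -15

cycle 1: issue ADD r2<-Add1 // r0:7,r1:1,r2:Add1,r3:8,r4:5,r5:4
cycle 2: issue SUB r0<-Add2 // r0:Add2,r1:1,r2:Add1,r3:8,r4:5,r5:4
cycle 3: issue ADD r1<-Add3 // r0:Add2,r1:Add3,r2:Add1,r3:8,r4:5,r5:4
cycle 4: CDB Add1=7; issue MUL r3<-Mul1 // r0:Add2,r1:Add3,r2:7,r3:Mul1,r4:5,r5:4
cycle 5: CDB Add2=-7; issue SUB r4<-Add1 // r0:-7,r1:Add3,r2:7,r3:Mul1,r4:Add1,r5:4
cycle 6: issue ADD r0<-Add2 // r0:Add2,r1:Add3,r2:7,r3:Mul1,r4:Add1,r5:4
cycle 7: stall // r0:Add2,r1:Add3,r2:7,r3:Mul1,r4:Add1,r5:4
cycle 8: CDB Add1=-11; issue ADD r4<-Add1 // r0:Add2,r1:Add3,r2:7,r3:Mul1,r4:Add1,r5:4
cycle 9: CDB Add3=-14; issue ADD r2<-Add3 // r0:Add2,r1:-14,r2:Add3,r3:Mul1,r4:Add1,r5:4
cycle 10: CDB Mul1=35; issue MUL r0<-Mul1 // r0:Mul1,r1:-14,r2:Add3,r3:35,r4:Add1,r5:4
cycle 11: CDB Add2=-22 // r0:Mul1,r1:-14,r2:Add3,r3:35,r4:Add1,r5:4
cycle 12: - // r0:Mul1,r1:-14,r2:Add3,r3:35,r4:Add1,r5:4
cycle 13: - // r0:Mul1,r1:-14,r2:Add3,r3:35,r4:Add1,r5:4
cycle 14: CDB Add1=-15 // r0:Mul1,r1:-14,r2:Add3,r3:35,r4:-15,r5:4
cycle 15: CDB Mul1=16 // r0:16,r1:-14,r2:Add3,r3:35,r4:-15,r5:4
cycle 16: - // r0:16,r1:-14,r2:Add3,r3:35,r4:-15,r5:4
cycle 17: CDB Add3=20 // r0:16,r1:-14,r2:20,r3:35,r4:-15,r5:4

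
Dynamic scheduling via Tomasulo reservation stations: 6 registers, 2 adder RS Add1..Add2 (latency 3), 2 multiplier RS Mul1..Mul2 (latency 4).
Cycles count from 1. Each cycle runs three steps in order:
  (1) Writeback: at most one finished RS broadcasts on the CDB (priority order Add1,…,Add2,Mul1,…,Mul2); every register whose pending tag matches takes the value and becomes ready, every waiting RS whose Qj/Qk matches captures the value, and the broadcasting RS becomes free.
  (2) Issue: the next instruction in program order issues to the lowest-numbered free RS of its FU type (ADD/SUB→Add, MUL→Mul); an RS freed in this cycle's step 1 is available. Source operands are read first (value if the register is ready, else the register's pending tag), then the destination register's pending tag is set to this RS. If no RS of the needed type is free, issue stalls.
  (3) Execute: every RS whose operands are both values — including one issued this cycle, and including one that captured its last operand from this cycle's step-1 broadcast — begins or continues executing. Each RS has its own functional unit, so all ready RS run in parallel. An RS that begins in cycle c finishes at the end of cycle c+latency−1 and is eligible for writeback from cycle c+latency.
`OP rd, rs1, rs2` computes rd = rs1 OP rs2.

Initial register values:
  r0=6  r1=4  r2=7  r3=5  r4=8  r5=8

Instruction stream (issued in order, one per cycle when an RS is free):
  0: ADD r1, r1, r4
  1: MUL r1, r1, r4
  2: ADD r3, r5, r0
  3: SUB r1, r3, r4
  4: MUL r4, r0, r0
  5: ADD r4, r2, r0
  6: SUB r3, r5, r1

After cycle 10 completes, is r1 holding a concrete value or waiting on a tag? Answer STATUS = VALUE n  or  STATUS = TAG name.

cycle 1: issue ADD r1<-Add1 // r0:6,r1:Add1,r2:7,r3:5,r4:8,r5:8
cycle 2: issue MUL r1<-Mul1 // r0:6,r1:Mul1,r2:7,r3:5,r4:8,r5:8
cycle 3: issue ADD r3<-Add2 // r0:6,r1:Mul1,r2:7,r3:Add2,r4:8,r5:8
cycle 4: CDB Add1=12; issue SUB r1<-Add1 // r0:6,r1:Add1,r2:7,r3:Add2,r4:8,r5:8
cycle 5: issue MUL r4<-Mul2 // r0:6,r1:Add1,r2:7,r3:Add2,r4:Mul2,r5:8
cycle 6: CDB Add2=14; issue ADD r4<-Add2 // r0:6,r1:Add1,r2:7,r3:14,r4:Add2,r5:8
cycle 7: stall // r0:6,r1:Add1,r2:7,r3:14,r4:Add2,r5:8
cycle 8: CDB Mul1=96; stall // r0:6,r1:Add1,r2:7,r3:14,r4:Add2,r5:8
cycle 9: CDB Add1=6; issue SUB r3<-Add1 // r0:6,r1:6,r2:7,r3:Add1,r4:Add2,r5:8
cycle 10: CDB Add2=13 // r0:6,r1:6,r2:7,r3:Add1,r4:13,r5:8

STATUS = VALUE 6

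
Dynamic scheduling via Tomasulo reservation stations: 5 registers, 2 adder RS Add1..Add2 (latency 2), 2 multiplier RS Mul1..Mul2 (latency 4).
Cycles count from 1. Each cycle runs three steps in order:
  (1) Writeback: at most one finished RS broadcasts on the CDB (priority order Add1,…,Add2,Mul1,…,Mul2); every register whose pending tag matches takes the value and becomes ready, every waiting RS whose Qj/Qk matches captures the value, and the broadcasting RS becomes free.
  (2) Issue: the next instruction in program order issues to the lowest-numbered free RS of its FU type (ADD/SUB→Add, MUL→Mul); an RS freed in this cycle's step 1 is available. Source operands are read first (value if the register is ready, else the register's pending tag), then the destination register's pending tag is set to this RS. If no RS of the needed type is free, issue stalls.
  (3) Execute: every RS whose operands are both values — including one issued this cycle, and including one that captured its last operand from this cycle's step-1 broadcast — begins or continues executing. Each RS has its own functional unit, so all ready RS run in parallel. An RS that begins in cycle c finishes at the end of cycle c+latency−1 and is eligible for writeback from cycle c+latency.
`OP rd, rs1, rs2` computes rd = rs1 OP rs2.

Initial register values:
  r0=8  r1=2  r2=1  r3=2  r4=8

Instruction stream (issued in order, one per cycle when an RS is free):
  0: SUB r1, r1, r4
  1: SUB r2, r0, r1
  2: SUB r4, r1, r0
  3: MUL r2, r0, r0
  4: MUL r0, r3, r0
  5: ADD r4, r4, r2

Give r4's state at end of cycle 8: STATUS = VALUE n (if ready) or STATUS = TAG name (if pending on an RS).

STATUS = TAG Add1

  c1: issue SUB r1<-Add1  regs: r0:8,r1:Add1,r2:1,r3:2,r4:8
  c2: issue SUB r2<-Add2  regs: r0:8,r1:Add1,r2:Add2,r3:2,r4:8
  c3: CDB Add1=-6; issue SUB r4<-Add1  regs: r0:8,r1:-6,r2:Add2,r3:2,r4:Add1
  c4: issue MUL r2<-Mul1  regs: r0:8,r1:-6,r2:Mul1,r3:2,r4:Add1
  c5: CDB Add1=-14; issue MUL r0<-Mul2  regs: r0:Mul2,r1:-6,r2:Mul1,r3:2,r4:-14
  c6: CDB Add2=14; issue ADD r4<-Add1  regs: r0:Mul2,r1:-6,r2:Mul1,r3:2,r4:Add1
  c7: -  regs: r0:Mul2,r1:-6,r2:Mul1,r3:2,r4:Add1
  c8: CDB Mul1=64  regs: r0:Mul2,r1:-6,r2:64,r3:2,r4:Add1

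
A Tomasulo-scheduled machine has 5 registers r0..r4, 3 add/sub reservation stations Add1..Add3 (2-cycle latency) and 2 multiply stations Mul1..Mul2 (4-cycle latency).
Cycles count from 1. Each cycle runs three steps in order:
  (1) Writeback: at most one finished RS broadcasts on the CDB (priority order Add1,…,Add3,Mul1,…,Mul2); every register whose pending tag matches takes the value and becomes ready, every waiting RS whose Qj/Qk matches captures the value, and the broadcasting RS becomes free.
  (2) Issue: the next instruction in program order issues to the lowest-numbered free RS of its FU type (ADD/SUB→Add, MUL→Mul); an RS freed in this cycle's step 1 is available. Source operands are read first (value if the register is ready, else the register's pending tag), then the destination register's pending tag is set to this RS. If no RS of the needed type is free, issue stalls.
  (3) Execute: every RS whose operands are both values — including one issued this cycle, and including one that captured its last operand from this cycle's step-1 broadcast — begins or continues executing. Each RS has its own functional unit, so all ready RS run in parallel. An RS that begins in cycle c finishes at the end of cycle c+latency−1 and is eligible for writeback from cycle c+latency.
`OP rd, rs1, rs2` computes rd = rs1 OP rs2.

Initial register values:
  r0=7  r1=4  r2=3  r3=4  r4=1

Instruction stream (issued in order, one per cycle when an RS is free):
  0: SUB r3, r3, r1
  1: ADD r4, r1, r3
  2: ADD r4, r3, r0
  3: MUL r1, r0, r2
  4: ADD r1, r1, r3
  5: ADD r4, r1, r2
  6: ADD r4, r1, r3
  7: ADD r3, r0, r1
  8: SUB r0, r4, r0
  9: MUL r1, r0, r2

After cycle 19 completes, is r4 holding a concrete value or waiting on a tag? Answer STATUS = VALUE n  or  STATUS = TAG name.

cycle 1: issue SUB r3<-Add1 // r0:7,r1:4,r2:3,r3:Add1,r4:1
cycle 2: issue ADD r4<-Add2 // r0:7,r1:4,r2:3,r3:Add1,r4:Add2
cycle 3: CDB Add1=0; issue ADD r4<-Add1 // r0:7,r1:4,r2:3,r3:0,r4:Add1
cycle 4: issue MUL r1<-Mul1 // r0:7,r1:Mul1,r2:3,r3:0,r4:Add1
cycle 5: CDB Add1=7; issue ADD r1<-Add1 // r0:7,r1:Add1,r2:3,r3:0,r4:7
cycle 6: CDB Add2=4; issue ADD r4<-Add2 // r0:7,r1:Add1,r2:3,r3:0,r4:Add2
cycle 7: issue ADD r4<-Add3 // r0:7,r1:Add1,r2:3,r3:0,r4:Add3
cycle 8: CDB Mul1=21; stall // r0:7,r1:Add1,r2:3,r3:0,r4:Add3
cycle 9: stall // r0:7,r1:Add1,r2:3,r3:0,r4:Add3
cycle 10: CDB Add1=21; issue ADD r3<-Add1 // r0:7,r1:21,r2:3,r3:Add1,r4:Add3
cycle 11: stall // r0:7,r1:21,r2:3,r3:Add1,r4:Add3
cycle 12: CDB Add1=28; issue SUB r0<-Add1 // r0:Add1,r1:21,r2:3,r3:28,r4:Add3
cycle 13: CDB Add2=24; issue MUL r1<-Mul1 // r0:Add1,r1:Mul1,r2:3,r3:28,r4:Add3
cycle 14: CDB Add3=21 // r0:Add1,r1:Mul1,r2:3,r3:28,r4:21
cycle 15: - // r0:Add1,r1:Mul1,r2:3,r3:28,r4:21
cycle 16: CDB Add1=14 // r0:14,r1:Mul1,r2:3,r3:28,r4:21
cycle 17: - // r0:14,r1:Mul1,r2:3,r3:28,r4:21
cycle 18: - // r0:14,r1:Mul1,r2:3,r3:28,r4:21
cycle 19: - // r0:14,r1:Mul1,r2:3,r3:28,r4:21

STATUS = VALUE 21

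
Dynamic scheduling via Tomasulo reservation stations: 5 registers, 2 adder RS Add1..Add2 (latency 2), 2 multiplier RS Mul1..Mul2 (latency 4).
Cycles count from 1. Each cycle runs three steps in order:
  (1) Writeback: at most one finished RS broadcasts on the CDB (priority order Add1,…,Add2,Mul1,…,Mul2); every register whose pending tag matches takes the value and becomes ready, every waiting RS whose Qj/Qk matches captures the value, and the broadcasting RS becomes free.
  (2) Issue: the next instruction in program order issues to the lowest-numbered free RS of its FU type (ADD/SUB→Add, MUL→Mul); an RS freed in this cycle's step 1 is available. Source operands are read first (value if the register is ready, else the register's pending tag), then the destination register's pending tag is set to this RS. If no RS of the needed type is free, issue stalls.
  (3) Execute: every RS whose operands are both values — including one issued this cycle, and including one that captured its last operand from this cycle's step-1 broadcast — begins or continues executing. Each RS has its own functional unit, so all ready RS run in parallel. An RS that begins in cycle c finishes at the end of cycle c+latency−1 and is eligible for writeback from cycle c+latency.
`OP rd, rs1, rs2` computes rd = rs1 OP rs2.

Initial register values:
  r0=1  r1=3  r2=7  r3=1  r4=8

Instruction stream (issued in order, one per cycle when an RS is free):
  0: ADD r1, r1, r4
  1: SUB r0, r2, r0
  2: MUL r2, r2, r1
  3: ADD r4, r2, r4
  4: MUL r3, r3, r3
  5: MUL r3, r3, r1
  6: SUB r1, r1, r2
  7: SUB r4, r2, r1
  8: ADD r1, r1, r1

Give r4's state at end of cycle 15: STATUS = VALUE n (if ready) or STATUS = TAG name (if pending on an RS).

  c1: issue ADD r1<-Add1  regs: r0:1,r1:Add1,r2:7,r3:1,r4:8
  c2: issue SUB r0<-Add2  regs: r0:Add2,r1:Add1,r2:7,r3:1,r4:8
  c3: CDB Add1=11; issue MUL r2<-Mul1  regs: r0:Add2,r1:11,r2:Mul1,r3:1,r4:8
  c4: CDB Add2=6; issue ADD r4<-Add1  regs: r0:6,r1:11,r2:Mul1,r3:1,r4:Add1
  c5: issue MUL r3<-Mul2  regs: r0:6,r1:11,r2:Mul1,r3:Mul2,r4:Add1
  c6: stall  regs: r0:6,r1:11,r2:Mul1,r3:Mul2,r4:Add1
  c7: CDB Mul1=77; issue MUL r3<-Mul1  regs: r0:6,r1:11,r2:77,r3:Mul1,r4:Add1
  c8: issue SUB r1<-Add2  regs: r0:6,r1:Add2,r2:77,r3:Mul1,r4:Add1
  c9: CDB Add1=85; issue SUB r4<-Add1  regs: r0:6,r1:Add2,r2:77,r3:Mul1,r4:Add1
  c10: CDB Add2=-66; issue ADD r1<-Add2  regs: r0:6,r1:Add2,r2:77,r3:Mul1,r4:Add1
  c11: CDB Mul2=1  regs: r0:6,r1:Add2,r2:77,r3:Mul1,r4:Add1
  c12: CDB Add1=143  regs: r0:6,r1:Add2,r2:77,r3:Mul1,r4:143
  c13: CDB Add2=-132  regs: r0:6,r1:-132,r2:77,r3:Mul1,r4:143
  c14: -  regs: r0:6,r1:-132,r2:77,r3:Mul1,r4:143
  c15: CDB Mul1=11  regs: r0:6,r1:-132,r2:77,r3:11,r4:143

STATUS = VALUE 143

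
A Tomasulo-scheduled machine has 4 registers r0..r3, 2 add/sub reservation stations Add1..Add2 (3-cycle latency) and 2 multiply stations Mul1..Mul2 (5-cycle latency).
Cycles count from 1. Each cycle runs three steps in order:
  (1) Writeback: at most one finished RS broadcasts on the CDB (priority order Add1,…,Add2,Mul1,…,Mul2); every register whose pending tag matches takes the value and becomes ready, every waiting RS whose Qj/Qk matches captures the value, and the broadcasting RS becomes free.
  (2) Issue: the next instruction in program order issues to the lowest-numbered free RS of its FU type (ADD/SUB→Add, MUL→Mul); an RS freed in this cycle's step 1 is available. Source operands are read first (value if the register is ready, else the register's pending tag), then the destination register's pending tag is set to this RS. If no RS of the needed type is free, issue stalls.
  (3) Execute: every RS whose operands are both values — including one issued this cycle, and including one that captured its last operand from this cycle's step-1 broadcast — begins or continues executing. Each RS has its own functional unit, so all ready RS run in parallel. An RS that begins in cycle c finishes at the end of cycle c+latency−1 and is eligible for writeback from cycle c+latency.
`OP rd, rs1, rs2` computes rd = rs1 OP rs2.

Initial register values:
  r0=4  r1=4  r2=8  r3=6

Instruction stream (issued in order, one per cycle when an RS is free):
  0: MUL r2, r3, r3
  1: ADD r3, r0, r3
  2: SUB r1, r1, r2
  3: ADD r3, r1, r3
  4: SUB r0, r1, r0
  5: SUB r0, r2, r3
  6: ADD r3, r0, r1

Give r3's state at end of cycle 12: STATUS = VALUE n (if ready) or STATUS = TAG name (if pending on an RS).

STATUS = VALUE -22

  c1: issue MUL r2<-Mul1  regs: r0:4,r1:4,r2:Mul1,r3:6
  c2: issue ADD r3<-Add1  regs: r0:4,r1:4,r2:Mul1,r3:Add1
  c3: issue SUB r1<-Add2  regs: r0:4,r1:Add2,r2:Mul1,r3:Add1
  c4: stall  regs: r0:4,r1:Add2,r2:Mul1,r3:Add1
  c5: CDB Add1=10; issue ADD r3<-Add1  regs: r0:4,r1:Add2,r2:Mul1,r3:Add1
  c6: CDB Mul1=36; stall  regs: r0:4,r1:Add2,r2:36,r3:Add1
  c7: stall  regs: r0:4,r1:Add2,r2:36,r3:Add1
  c8: stall  regs: r0:4,r1:Add2,r2:36,r3:Add1
  c9: CDB Add2=-32; issue SUB r0<-Add2  regs: r0:Add2,r1:-32,r2:36,r3:Add1
  c10: stall  regs: r0:Add2,r1:-32,r2:36,r3:Add1
  c11: stall  regs: r0:Add2,r1:-32,r2:36,r3:Add1
  c12: CDB Add1=-22; issue SUB r0<-Add1  regs: r0:Add1,r1:-32,r2:36,r3:-22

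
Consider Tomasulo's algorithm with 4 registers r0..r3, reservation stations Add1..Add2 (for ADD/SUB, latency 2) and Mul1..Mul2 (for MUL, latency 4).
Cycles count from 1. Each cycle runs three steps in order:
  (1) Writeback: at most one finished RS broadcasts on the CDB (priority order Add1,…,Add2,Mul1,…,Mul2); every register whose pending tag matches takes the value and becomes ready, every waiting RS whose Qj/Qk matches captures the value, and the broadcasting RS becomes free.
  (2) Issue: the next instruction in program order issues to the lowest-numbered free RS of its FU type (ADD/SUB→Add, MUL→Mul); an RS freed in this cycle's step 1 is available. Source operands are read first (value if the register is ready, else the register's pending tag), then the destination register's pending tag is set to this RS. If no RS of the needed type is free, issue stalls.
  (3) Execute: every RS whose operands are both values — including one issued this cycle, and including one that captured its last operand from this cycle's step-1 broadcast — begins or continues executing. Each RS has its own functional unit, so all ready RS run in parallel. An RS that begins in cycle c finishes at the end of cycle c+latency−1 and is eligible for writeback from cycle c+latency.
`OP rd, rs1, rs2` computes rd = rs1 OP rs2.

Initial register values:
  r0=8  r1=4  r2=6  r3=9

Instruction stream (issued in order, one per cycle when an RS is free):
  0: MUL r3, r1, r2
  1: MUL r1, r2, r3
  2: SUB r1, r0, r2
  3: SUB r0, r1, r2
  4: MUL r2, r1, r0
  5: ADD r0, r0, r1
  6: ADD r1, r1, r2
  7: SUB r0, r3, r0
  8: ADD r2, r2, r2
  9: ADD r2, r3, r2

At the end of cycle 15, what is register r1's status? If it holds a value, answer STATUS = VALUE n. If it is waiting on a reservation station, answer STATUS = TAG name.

cycle 1: issue MUL r3<-Mul1 // r0:8,r1:4,r2:6,r3:Mul1
cycle 2: issue MUL r1<-Mul2 // r0:8,r1:Mul2,r2:6,r3:Mul1
cycle 3: issue SUB r1<-Add1 // r0:8,r1:Add1,r2:6,r3:Mul1
cycle 4: issue SUB r0<-Add2 // r0:Add2,r1:Add1,r2:6,r3:Mul1
cycle 5: CDB Add1=2; stall // r0:Add2,r1:2,r2:6,r3:Mul1
cycle 6: CDB Mul1=24; issue MUL r2<-Mul1 // r0:Add2,r1:2,r2:Mul1,r3:24
cycle 7: CDB Add2=-4; issue ADD r0<-Add1 // r0:Add1,r1:2,r2:Mul1,r3:24
cycle 8: issue ADD r1<-Add2 // r0:Add1,r1:Add2,r2:Mul1,r3:24
cycle 9: CDB Add1=-2; issue SUB r0<-Add1 // r0:Add1,r1:Add2,r2:Mul1,r3:24
cycle 10: CDB Mul2=144; stall // r0:Add1,r1:Add2,r2:Mul1,r3:24
cycle 11: CDB Add1=26; issue ADD r2<-Add1 // r0:26,r1:Add2,r2:Add1,r3:24
cycle 12: CDB Mul1=-8; stall // r0:26,r1:Add2,r2:Add1,r3:24
cycle 13: stall // r0:26,r1:Add2,r2:Add1,r3:24
cycle 14: CDB Add1=-16; issue ADD r2<-Add1 // r0:26,r1:Add2,r2:Add1,r3:24
cycle 15: CDB Add2=-6 // r0:26,r1:-6,r2:Add1,r3:24

STATUS = VALUE -6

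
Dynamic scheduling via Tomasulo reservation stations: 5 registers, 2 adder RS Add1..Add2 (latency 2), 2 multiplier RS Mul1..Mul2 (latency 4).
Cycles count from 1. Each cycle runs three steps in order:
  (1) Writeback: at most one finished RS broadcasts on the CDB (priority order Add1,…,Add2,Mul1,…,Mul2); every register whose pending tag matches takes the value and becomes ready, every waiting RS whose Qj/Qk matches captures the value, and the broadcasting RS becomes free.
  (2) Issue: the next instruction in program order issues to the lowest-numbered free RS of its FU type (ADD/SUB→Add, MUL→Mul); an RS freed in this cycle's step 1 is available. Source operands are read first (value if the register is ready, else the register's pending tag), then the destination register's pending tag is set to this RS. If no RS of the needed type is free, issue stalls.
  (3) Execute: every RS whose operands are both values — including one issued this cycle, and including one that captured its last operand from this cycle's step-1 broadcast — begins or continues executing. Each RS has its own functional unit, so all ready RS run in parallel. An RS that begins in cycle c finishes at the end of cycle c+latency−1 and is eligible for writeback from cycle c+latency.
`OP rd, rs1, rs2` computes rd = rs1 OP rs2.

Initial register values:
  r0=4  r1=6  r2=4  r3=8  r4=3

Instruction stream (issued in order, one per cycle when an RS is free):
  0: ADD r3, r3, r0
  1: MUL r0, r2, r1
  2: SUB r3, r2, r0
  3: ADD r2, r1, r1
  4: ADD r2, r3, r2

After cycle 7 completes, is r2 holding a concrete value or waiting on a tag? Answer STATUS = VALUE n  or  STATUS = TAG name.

STATUS = TAG Add2

cycle 1: issue ADD r3<-Add1 // r0:4,r1:6,r2:4,r3:Add1,r4:3
cycle 2: issue MUL r0<-Mul1 // r0:Mul1,r1:6,r2:4,r3:Add1,r4:3
cycle 3: CDB Add1=12; issue SUB r3<-Add1 // r0:Mul1,r1:6,r2:4,r3:Add1,r4:3
cycle 4: issue ADD r2<-Add2 // r0:Mul1,r1:6,r2:Add2,r3:Add1,r4:3
cycle 5: stall // r0:Mul1,r1:6,r2:Add2,r3:Add1,r4:3
cycle 6: CDB Add2=12; issue ADD r2<-Add2 // r0:Mul1,r1:6,r2:Add2,r3:Add1,r4:3
cycle 7: CDB Mul1=24 // r0:24,r1:6,r2:Add2,r3:Add1,r4:3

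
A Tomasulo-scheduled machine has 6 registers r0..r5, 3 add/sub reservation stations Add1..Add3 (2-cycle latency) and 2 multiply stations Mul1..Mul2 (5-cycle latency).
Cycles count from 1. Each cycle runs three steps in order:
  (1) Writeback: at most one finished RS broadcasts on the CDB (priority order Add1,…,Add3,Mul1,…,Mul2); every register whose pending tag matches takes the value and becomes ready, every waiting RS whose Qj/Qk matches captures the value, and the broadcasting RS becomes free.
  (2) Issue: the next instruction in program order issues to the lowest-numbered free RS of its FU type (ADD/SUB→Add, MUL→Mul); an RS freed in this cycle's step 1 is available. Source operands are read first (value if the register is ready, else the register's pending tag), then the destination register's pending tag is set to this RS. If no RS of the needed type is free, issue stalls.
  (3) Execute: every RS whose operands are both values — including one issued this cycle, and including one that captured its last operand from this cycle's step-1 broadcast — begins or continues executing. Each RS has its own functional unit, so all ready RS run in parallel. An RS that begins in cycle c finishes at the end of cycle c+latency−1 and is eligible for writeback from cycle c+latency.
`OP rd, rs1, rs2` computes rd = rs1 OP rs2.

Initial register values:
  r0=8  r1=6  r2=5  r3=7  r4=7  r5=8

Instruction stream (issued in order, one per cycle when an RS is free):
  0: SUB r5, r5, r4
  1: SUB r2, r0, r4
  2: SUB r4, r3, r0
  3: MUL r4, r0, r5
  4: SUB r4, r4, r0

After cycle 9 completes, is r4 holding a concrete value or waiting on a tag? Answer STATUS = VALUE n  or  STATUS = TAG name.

c1: issue SUB r5<-Add1 | r0:8,r1:6,r2:5,r3:7,r4:7,r5:Add1
c2: issue SUB r2<-Add2 | r0:8,r1:6,r2:Add2,r3:7,r4:7,r5:Add1
c3: CDB Add1=1; issue SUB r4<-Add1 | r0:8,r1:6,r2:Add2,r3:7,r4:Add1,r5:1
c4: CDB Add2=1; issue MUL r4<-Mul1 | r0:8,r1:6,r2:1,r3:7,r4:Mul1,r5:1
c5: CDB Add1=-1; issue SUB r4<-Add1 | r0:8,r1:6,r2:1,r3:7,r4:Add1,r5:1
c6: - | r0:8,r1:6,r2:1,r3:7,r4:Add1,r5:1
c7: - | r0:8,r1:6,r2:1,r3:7,r4:Add1,r5:1
c8: - | r0:8,r1:6,r2:1,r3:7,r4:Add1,r5:1
c9: CDB Mul1=8 | r0:8,r1:6,r2:1,r3:7,r4:Add1,r5:1

STATUS = TAG Add1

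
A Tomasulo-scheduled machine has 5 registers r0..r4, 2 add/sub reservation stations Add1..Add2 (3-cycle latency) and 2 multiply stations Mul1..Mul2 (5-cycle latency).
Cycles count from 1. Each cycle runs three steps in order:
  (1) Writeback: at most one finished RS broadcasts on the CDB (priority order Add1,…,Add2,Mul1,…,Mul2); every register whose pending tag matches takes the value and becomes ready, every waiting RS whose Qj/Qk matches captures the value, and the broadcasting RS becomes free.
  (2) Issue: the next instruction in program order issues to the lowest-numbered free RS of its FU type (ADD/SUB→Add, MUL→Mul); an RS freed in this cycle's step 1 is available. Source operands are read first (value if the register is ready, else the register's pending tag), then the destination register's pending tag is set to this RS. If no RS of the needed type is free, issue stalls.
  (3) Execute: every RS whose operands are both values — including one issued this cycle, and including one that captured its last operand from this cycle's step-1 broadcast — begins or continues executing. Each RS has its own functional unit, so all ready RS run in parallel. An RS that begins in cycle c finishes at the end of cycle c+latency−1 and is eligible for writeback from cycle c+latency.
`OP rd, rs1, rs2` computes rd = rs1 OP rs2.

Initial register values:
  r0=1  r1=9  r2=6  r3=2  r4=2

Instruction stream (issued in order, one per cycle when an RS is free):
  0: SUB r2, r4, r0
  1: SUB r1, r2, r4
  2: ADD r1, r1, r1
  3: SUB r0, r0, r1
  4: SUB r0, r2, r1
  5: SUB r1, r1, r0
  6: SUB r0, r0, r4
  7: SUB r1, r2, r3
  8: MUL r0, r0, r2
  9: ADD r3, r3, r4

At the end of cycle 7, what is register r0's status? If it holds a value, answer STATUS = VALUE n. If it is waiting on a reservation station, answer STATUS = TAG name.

STATUS = TAG Add2

  c1: issue SUB r2<-Add1  regs: r0:1,r1:9,r2:Add1,r3:2,r4:2
  c2: issue SUB r1<-Add2  regs: r0:1,r1:Add2,r2:Add1,r3:2,r4:2
  c3: stall  regs: r0:1,r1:Add2,r2:Add1,r3:2,r4:2
  c4: CDB Add1=1; issue ADD r1<-Add1  regs: r0:1,r1:Add1,r2:1,r3:2,r4:2
  c5: stall  regs: r0:1,r1:Add1,r2:1,r3:2,r4:2
  c6: stall  regs: r0:1,r1:Add1,r2:1,r3:2,r4:2
  c7: CDB Add2=-1; issue SUB r0<-Add2  regs: r0:Add2,r1:Add1,r2:1,r3:2,r4:2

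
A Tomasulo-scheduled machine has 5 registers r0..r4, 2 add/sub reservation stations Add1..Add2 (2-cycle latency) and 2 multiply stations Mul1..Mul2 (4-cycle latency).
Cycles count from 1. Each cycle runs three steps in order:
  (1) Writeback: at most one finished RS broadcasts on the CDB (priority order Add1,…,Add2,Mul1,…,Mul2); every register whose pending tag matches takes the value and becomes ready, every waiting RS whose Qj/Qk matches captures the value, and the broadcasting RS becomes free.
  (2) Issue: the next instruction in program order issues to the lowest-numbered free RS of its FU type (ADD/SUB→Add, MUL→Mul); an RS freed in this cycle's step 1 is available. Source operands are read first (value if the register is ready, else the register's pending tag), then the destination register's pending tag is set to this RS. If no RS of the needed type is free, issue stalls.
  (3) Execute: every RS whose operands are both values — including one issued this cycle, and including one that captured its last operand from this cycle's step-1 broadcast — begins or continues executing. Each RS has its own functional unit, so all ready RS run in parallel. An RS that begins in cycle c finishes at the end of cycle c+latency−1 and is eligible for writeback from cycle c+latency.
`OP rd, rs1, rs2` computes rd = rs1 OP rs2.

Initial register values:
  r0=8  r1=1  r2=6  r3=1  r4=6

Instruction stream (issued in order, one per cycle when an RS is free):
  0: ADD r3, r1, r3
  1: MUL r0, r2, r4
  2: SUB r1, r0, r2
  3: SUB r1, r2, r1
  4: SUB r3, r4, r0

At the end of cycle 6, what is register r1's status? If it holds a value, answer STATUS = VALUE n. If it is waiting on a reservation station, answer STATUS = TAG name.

cycle 1: issue ADD r3<-Add1 // r0:8,r1:1,r2:6,r3:Add1,r4:6
cycle 2: issue MUL r0<-Mul1 // r0:Mul1,r1:1,r2:6,r3:Add1,r4:6
cycle 3: CDB Add1=2; issue SUB r1<-Add1 // r0:Mul1,r1:Add1,r2:6,r3:2,r4:6
cycle 4: issue SUB r1<-Add2 // r0:Mul1,r1:Add2,r2:6,r3:2,r4:6
cycle 5: stall // r0:Mul1,r1:Add2,r2:6,r3:2,r4:6
cycle 6: CDB Mul1=36; stall // r0:36,r1:Add2,r2:6,r3:2,r4:6

STATUS = TAG Add2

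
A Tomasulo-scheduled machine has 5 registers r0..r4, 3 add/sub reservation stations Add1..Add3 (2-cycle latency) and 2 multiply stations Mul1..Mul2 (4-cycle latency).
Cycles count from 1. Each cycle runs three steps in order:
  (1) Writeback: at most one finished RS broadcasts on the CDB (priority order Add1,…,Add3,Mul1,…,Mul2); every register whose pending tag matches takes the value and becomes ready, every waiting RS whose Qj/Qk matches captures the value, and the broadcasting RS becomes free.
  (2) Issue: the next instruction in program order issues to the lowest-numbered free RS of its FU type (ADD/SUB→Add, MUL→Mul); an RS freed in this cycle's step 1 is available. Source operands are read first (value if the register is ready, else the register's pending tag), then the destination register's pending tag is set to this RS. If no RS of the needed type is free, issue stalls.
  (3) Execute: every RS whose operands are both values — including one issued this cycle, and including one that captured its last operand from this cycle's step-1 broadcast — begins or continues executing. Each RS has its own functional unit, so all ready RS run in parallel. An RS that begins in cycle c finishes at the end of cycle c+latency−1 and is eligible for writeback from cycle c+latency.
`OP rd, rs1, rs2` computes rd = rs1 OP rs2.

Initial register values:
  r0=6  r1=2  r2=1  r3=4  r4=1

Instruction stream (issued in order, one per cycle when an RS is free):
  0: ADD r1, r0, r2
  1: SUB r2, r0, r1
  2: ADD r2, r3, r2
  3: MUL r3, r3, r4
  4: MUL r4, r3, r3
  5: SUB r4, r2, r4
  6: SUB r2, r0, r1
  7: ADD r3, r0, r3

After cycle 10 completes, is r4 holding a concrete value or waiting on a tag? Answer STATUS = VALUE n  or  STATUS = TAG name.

STATUS = TAG Add2

cycle 1: issue ADD r1<-Add1 // r0:6,r1:Add1,r2:1,r3:4,r4:1
cycle 2: issue SUB r2<-Add2 // r0:6,r1:Add1,r2:Add2,r3:4,r4:1
cycle 3: CDB Add1=7; issue ADD r2<-Add1 // r0:6,r1:7,r2:Add1,r3:4,r4:1
cycle 4: issue MUL r3<-Mul1 // r0:6,r1:7,r2:Add1,r3:Mul1,r4:1
cycle 5: CDB Add2=-1; issue MUL r4<-Mul2 // r0:6,r1:7,r2:Add1,r3:Mul1,r4:Mul2
cycle 6: issue SUB r4<-Add2 // r0:6,r1:7,r2:Add1,r3:Mul1,r4:Add2
cycle 7: CDB Add1=3; issue SUB r2<-Add1 // r0:6,r1:7,r2:Add1,r3:Mul1,r4:Add2
cycle 8: CDB Mul1=4; issue ADD r3<-Add3 // r0:6,r1:7,r2:Add1,r3:Add3,r4:Add2
cycle 9: CDB Add1=-1 // r0:6,r1:7,r2:-1,r3:Add3,r4:Add2
cycle 10: CDB Add3=10 // r0:6,r1:7,r2:-1,r3:10,r4:Add2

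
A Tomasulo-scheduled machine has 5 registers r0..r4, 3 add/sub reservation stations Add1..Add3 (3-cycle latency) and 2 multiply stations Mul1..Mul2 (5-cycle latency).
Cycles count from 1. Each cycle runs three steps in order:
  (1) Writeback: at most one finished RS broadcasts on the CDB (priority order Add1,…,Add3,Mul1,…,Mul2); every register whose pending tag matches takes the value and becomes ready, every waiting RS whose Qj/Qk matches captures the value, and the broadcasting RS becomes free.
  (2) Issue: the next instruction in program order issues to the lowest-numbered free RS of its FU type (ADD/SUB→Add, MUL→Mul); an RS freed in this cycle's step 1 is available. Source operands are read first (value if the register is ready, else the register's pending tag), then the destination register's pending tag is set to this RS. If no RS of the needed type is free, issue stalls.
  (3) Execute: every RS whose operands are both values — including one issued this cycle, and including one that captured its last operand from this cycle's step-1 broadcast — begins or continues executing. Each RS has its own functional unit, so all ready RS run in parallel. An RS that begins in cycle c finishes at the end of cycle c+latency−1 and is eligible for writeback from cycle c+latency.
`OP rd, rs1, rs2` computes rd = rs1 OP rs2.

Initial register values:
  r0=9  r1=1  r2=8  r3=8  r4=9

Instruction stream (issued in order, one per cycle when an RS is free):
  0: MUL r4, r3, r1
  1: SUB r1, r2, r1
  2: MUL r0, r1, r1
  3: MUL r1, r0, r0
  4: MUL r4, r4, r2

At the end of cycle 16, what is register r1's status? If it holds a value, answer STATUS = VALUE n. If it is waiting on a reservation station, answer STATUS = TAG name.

STATUS = VALUE 2401

cycle 1: issue MUL r4<-Mul1 // r0:9,r1:1,r2:8,r3:8,r4:Mul1
cycle 2: issue SUB r1<-Add1 // r0:9,r1:Add1,r2:8,r3:8,r4:Mul1
cycle 3: issue MUL r0<-Mul2 // r0:Mul2,r1:Add1,r2:8,r3:8,r4:Mul1
cycle 4: stall // r0:Mul2,r1:Add1,r2:8,r3:8,r4:Mul1
cycle 5: CDB Add1=7; stall // r0:Mul2,r1:7,r2:8,r3:8,r4:Mul1
cycle 6: CDB Mul1=8; issue MUL r1<-Mul1 // r0:Mul2,r1:Mul1,r2:8,r3:8,r4:8
cycle 7: stall // r0:Mul2,r1:Mul1,r2:8,r3:8,r4:8
cycle 8: stall // r0:Mul2,r1:Mul1,r2:8,r3:8,r4:8
cycle 9: stall // r0:Mul2,r1:Mul1,r2:8,r3:8,r4:8
cycle 10: CDB Mul2=49; issue MUL r4<-Mul2 // r0:49,r1:Mul1,r2:8,r3:8,r4:Mul2
cycle 11: - // r0:49,r1:Mul1,r2:8,r3:8,r4:Mul2
cycle 12: - // r0:49,r1:Mul1,r2:8,r3:8,r4:Mul2
cycle 13: - // r0:49,r1:Mul1,r2:8,r3:8,r4:Mul2
cycle 14: - // r0:49,r1:Mul1,r2:8,r3:8,r4:Mul2
cycle 15: CDB Mul1=2401 // r0:49,r1:2401,r2:8,r3:8,r4:Mul2
cycle 16: CDB Mul2=64 // r0:49,r1:2401,r2:8,r3:8,r4:64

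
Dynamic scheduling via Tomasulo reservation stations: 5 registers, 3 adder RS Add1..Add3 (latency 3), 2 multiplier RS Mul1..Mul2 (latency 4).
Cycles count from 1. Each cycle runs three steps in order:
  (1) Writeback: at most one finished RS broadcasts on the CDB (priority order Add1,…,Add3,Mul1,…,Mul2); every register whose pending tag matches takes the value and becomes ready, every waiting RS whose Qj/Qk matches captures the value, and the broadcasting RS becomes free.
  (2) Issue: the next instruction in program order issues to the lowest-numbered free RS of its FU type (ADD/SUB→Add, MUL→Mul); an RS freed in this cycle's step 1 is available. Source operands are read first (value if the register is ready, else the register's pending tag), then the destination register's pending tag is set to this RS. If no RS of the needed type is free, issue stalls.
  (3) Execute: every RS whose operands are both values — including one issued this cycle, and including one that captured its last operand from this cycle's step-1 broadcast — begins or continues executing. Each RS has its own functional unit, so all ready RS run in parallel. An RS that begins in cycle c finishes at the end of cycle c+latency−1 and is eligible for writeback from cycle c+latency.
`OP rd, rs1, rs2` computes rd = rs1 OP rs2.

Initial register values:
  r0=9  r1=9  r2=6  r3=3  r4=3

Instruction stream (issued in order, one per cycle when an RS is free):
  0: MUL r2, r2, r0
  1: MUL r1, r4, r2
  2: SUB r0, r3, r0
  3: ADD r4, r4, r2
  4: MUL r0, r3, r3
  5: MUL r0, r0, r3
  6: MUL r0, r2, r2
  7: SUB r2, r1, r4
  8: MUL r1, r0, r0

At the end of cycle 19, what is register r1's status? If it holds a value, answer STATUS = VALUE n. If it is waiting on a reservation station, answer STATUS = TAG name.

STATUS = VALUE 8503056

  c1: issue MUL r2<-Mul1  regs: r0:9,r1:9,r2:Mul1,r3:3,r4:3
  c2: issue MUL r1<-Mul2  regs: r0:9,r1:Mul2,r2:Mul1,r3:3,r4:3
  c3: issue SUB r0<-Add1  regs: r0:Add1,r1:Mul2,r2:Mul1,r3:3,r4:3
  c4: issue ADD r4<-Add2  regs: r0:Add1,r1:Mul2,r2:Mul1,r3:3,r4:Add2
  c5: CDB Mul1=54; issue MUL r0<-Mul1  regs: r0:Mul1,r1:Mul2,r2:54,r3:3,r4:Add2
  c6: CDB Add1=-6; stall  regs: r0:Mul1,r1:Mul2,r2:54,r3:3,r4:Add2
  c7: stall  regs: r0:Mul1,r1:Mul2,r2:54,r3:3,r4:Add2
  c8: CDB Add2=57; stall  regs: r0:Mul1,r1:Mul2,r2:54,r3:3,r4:57
  c9: CDB Mul1=9; issue MUL r0<-Mul1  regs: r0:Mul1,r1:Mul2,r2:54,r3:3,r4:57
  c10: CDB Mul2=162; issue MUL r0<-Mul2  regs: r0:Mul2,r1:162,r2:54,r3:3,r4:57
  c11: issue SUB r2<-Add1  regs: r0:Mul2,r1:162,r2:Add1,r3:3,r4:57
  c12: stall  regs: r0:Mul2,r1:162,r2:Add1,r3:3,r4:57
  c13: CDB Mul1=27; issue MUL r1<-Mul1  regs: r0:Mul2,r1:Mul1,r2:Add1,r3:3,r4:57
  c14: CDB Add1=105  regs: r0:Mul2,r1:Mul1,r2:105,r3:3,r4:57
  c15: CDB Mul2=2916  regs: r0:2916,r1:Mul1,r2:105,r3:3,r4:57
  c16: -  regs: r0:2916,r1:Mul1,r2:105,r3:3,r4:57
  c17: -  regs: r0:2916,r1:Mul1,r2:105,r3:3,r4:57
  c18: -  regs: r0:2916,r1:Mul1,r2:105,r3:3,r4:57
  c19: CDB Mul1=8503056  regs: r0:2916,r1:8503056,r2:105,r3:3,r4:57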